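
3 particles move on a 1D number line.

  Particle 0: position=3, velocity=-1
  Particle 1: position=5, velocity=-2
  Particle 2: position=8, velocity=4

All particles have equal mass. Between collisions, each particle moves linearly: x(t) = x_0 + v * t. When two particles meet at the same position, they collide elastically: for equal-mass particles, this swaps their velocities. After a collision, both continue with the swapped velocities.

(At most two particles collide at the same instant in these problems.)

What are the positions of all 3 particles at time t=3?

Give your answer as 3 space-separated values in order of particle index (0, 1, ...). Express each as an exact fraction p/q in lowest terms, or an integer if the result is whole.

Answer: -1 0 20

Derivation:
Collision at t=2: particles 0 and 1 swap velocities; positions: p0=1 p1=1 p2=16; velocities now: v0=-2 v1=-1 v2=4
Advance to t=3 (no further collisions before then); velocities: v0=-2 v1=-1 v2=4; positions = -1 0 20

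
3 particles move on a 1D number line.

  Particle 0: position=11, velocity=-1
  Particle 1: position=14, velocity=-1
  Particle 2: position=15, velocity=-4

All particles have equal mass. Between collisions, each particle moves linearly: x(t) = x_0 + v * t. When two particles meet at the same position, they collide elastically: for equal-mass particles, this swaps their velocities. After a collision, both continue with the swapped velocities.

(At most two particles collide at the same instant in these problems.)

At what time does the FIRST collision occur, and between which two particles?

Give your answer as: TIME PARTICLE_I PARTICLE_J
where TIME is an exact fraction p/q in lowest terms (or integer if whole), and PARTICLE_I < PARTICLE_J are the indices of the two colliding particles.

Answer: 1/3 1 2

Derivation:
Pair (0,1): pos 11,14 vel -1,-1 -> not approaching (rel speed 0 <= 0)
Pair (1,2): pos 14,15 vel -1,-4 -> gap=1, closing at 3/unit, collide at t=1/3
Earliest collision: t=1/3 between 1 and 2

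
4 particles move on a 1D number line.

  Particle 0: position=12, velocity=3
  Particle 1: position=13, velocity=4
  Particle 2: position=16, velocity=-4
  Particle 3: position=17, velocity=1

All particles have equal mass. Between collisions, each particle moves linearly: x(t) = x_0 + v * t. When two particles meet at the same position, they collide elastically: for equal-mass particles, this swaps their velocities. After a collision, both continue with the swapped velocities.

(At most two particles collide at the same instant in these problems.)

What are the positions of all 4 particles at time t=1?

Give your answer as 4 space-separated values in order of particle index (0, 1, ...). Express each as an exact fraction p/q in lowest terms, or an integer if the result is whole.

Answer: 12 15 17 18

Derivation:
Collision at t=3/8: particles 1 and 2 swap velocities; positions: p0=105/8 p1=29/2 p2=29/2 p3=139/8; velocities now: v0=3 v1=-4 v2=4 v3=1
Collision at t=4/7: particles 0 and 1 swap velocities; positions: p0=96/7 p1=96/7 p2=107/7 p3=123/7; velocities now: v0=-4 v1=3 v2=4 v3=1
Advance to t=1 (no further collisions before then); velocities: v0=-4 v1=3 v2=4 v3=1; positions = 12 15 17 18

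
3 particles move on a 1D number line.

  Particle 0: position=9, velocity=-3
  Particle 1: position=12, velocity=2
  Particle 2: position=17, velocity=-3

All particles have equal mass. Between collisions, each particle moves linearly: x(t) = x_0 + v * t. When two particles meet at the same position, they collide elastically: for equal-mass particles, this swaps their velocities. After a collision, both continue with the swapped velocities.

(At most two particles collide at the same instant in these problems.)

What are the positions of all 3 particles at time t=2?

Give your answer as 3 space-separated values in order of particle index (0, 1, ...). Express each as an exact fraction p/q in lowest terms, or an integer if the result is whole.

Answer: 3 11 16

Derivation:
Collision at t=1: particles 1 and 2 swap velocities; positions: p0=6 p1=14 p2=14; velocities now: v0=-3 v1=-3 v2=2
Advance to t=2 (no further collisions before then); velocities: v0=-3 v1=-3 v2=2; positions = 3 11 16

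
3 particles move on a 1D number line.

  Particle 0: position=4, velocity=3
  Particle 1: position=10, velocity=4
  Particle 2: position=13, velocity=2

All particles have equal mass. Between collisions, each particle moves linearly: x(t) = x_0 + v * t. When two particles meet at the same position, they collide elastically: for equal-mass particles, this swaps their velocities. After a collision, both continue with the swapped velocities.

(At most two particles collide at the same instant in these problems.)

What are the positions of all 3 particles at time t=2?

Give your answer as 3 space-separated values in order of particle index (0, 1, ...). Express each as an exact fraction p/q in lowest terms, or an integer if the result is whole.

Collision at t=3/2: particles 1 and 2 swap velocities; positions: p0=17/2 p1=16 p2=16; velocities now: v0=3 v1=2 v2=4
Advance to t=2 (no further collisions before then); velocities: v0=3 v1=2 v2=4; positions = 10 17 18

Answer: 10 17 18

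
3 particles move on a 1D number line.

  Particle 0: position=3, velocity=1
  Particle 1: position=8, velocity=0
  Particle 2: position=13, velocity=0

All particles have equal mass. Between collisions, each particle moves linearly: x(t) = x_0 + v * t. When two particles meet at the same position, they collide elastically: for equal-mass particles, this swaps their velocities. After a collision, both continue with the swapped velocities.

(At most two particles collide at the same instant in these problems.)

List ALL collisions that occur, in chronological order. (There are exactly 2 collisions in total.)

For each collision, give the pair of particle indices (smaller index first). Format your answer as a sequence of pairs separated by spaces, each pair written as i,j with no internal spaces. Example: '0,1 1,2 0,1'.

Collision at t=5: particles 0 and 1 swap velocities; positions: p0=8 p1=8 p2=13; velocities now: v0=0 v1=1 v2=0
Collision at t=10: particles 1 and 2 swap velocities; positions: p0=8 p1=13 p2=13; velocities now: v0=0 v1=0 v2=1

Answer: 0,1 1,2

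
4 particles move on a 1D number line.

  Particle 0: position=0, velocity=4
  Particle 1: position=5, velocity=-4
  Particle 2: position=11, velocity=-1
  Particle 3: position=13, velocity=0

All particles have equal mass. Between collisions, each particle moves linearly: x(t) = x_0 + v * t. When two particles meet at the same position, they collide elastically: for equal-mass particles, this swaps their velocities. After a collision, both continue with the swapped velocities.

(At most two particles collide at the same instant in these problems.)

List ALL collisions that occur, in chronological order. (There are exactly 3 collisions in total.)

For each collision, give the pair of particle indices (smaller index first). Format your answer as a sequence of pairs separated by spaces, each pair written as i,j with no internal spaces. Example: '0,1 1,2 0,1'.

Collision at t=5/8: particles 0 and 1 swap velocities; positions: p0=5/2 p1=5/2 p2=83/8 p3=13; velocities now: v0=-4 v1=4 v2=-1 v3=0
Collision at t=11/5: particles 1 and 2 swap velocities; positions: p0=-19/5 p1=44/5 p2=44/5 p3=13; velocities now: v0=-4 v1=-1 v2=4 v3=0
Collision at t=13/4: particles 2 and 3 swap velocities; positions: p0=-8 p1=31/4 p2=13 p3=13; velocities now: v0=-4 v1=-1 v2=0 v3=4

Answer: 0,1 1,2 2,3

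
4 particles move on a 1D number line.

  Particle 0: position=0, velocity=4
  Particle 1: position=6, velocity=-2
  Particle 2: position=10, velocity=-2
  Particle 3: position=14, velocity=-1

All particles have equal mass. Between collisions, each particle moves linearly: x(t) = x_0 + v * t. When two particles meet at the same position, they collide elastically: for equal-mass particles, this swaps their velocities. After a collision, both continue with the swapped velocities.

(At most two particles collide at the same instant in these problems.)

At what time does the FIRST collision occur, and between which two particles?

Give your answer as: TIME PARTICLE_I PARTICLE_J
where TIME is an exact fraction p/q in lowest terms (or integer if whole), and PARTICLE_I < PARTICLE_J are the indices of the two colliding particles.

Pair (0,1): pos 0,6 vel 4,-2 -> gap=6, closing at 6/unit, collide at t=1
Pair (1,2): pos 6,10 vel -2,-2 -> not approaching (rel speed 0 <= 0)
Pair (2,3): pos 10,14 vel -2,-1 -> not approaching (rel speed -1 <= 0)
Earliest collision: t=1 between 0 and 1

Answer: 1 0 1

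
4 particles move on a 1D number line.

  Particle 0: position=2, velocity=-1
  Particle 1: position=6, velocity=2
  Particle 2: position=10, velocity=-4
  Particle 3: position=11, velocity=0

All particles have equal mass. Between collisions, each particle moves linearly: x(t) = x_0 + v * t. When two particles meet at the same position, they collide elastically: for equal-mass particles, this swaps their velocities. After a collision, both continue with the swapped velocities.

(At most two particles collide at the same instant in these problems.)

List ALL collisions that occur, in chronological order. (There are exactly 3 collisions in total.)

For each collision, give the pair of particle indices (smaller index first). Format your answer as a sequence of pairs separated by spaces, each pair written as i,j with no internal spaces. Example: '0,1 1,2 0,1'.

Collision at t=2/3: particles 1 and 2 swap velocities; positions: p0=4/3 p1=22/3 p2=22/3 p3=11; velocities now: v0=-1 v1=-4 v2=2 v3=0
Collision at t=5/2: particles 2 and 3 swap velocities; positions: p0=-1/2 p1=0 p2=11 p3=11; velocities now: v0=-1 v1=-4 v2=0 v3=2
Collision at t=8/3: particles 0 and 1 swap velocities; positions: p0=-2/3 p1=-2/3 p2=11 p3=34/3; velocities now: v0=-4 v1=-1 v2=0 v3=2

Answer: 1,2 2,3 0,1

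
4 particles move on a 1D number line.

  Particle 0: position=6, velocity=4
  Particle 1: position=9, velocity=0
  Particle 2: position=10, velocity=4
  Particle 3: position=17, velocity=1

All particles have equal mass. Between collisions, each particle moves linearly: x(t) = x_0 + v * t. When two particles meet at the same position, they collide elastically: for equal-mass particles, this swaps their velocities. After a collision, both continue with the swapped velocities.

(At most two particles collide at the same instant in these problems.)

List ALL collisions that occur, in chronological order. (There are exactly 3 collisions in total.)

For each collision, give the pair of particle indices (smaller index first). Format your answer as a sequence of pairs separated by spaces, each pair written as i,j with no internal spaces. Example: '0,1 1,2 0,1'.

Collision at t=3/4: particles 0 and 1 swap velocities; positions: p0=9 p1=9 p2=13 p3=71/4; velocities now: v0=0 v1=4 v2=4 v3=1
Collision at t=7/3: particles 2 and 3 swap velocities; positions: p0=9 p1=46/3 p2=58/3 p3=58/3; velocities now: v0=0 v1=4 v2=1 v3=4
Collision at t=11/3: particles 1 and 2 swap velocities; positions: p0=9 p1=62/3 p2=62/3 p3=74/3; velocities now: v0=0 v1=1 v2=4 v3=4

Answer: 0,1 2,3 1,2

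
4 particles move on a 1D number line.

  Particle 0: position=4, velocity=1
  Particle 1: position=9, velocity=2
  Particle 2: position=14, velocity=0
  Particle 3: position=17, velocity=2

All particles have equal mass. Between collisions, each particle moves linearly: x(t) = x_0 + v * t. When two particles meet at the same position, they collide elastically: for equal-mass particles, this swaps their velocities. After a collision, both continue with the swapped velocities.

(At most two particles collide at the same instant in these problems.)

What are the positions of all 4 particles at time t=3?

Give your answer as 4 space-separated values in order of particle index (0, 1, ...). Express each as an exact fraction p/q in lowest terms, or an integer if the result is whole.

Answer: 7 14 15 23

Derivation:
Collision at t=5/2: particles 1 and 2 swap velocities; positions: p0=13/2 p1=14 p2=14 p3=22; velocities now: v0=1 v1=0 v2=2 v3=2
Advance to t=3 (no further collisions before then); velocities: v0=1 v1=0 v2=2 v3=2; positions = 7 14 15 23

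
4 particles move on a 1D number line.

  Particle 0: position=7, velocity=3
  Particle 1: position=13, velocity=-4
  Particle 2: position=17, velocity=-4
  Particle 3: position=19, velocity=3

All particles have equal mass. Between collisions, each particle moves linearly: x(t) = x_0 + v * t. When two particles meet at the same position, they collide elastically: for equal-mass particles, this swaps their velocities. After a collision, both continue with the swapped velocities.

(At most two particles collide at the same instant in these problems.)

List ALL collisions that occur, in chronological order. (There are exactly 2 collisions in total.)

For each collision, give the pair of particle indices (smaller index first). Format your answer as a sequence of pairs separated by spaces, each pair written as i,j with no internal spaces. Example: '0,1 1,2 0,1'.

Collision at t=6/7: particles 0 and 1 swap velocities; positions: p0=67/7 p1=67/7 p2=95/7 p3=151/7; velocities now: v0=-4 v1=3 v2=-4 v3=3
Collision at t=10/7: particles 1 and 2 swap velocities; positions: p0=51/7 p1=79/7 p2=79/7 p3=163/7; velocities now: v0=-4 v1=-4 v2=3 v3=3

Answer: 0,1 1,2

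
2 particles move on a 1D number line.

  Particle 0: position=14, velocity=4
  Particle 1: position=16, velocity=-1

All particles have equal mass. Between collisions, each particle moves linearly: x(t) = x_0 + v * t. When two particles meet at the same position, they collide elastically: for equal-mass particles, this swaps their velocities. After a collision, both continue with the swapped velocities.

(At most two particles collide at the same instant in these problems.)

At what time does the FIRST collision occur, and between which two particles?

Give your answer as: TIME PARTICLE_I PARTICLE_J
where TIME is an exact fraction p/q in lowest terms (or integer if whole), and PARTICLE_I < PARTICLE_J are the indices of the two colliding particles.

Pair (0,1): pos 14,16 vel 4,-1 -> gap=2, closing at 5/unit, collide at t=2/5
Earliest collision: t=2/5 between 0 and 1

Answer: 2/5 0 1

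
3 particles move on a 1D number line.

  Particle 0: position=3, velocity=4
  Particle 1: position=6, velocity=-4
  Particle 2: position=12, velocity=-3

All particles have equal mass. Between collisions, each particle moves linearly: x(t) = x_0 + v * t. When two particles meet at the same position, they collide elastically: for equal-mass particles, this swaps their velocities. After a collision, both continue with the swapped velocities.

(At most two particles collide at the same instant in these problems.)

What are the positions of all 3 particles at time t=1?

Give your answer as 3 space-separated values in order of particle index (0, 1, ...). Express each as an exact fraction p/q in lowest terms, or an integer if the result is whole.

Collision at t=3/8: particles 0 and 1 swap velocities; positions: p0=9/2 p1=9/2 p2=87/8; velocities now: v0=-4 v1=4 v2=-3
Advance to t=1 (no further collisions before then); velocities: v0=-4 v1=4 v2=-3; positions = 2 7 9

Answer: 2 7 9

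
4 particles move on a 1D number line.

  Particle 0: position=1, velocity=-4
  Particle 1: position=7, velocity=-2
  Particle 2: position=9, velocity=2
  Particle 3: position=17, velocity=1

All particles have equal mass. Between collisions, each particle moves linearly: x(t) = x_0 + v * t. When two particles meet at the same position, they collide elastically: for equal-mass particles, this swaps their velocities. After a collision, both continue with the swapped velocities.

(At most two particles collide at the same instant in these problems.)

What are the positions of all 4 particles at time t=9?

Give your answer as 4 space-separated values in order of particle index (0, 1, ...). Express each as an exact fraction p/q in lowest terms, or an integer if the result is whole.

Answer: -35 -11 26 27

Derivation:
Collision at t=8: particles 2 and 3 swap velocities; positions: p0=-31 p1=-9 p2=25 p3=25; velocities now: v0=-4 v1=-2 v2=1 v3=2
Advance to t=9 (no further collisions before then); velocities: v0=-4 v1=-2 v2=1 v3=2; positions = -35 -11 26 27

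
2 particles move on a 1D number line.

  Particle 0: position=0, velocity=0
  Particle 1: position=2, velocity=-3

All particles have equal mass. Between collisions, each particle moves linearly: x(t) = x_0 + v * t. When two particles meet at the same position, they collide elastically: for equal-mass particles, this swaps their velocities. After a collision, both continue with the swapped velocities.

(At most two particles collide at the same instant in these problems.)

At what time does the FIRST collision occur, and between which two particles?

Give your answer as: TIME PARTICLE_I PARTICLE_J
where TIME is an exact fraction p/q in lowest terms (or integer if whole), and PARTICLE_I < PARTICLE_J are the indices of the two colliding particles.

Pair (0,1): pos 0,2 vel 0,-3 -> gap=2, closing at 3/unit, collide at t=2/3
Earliest collision: t=2/3 between 0 and 1

Answer: 2/3 0 1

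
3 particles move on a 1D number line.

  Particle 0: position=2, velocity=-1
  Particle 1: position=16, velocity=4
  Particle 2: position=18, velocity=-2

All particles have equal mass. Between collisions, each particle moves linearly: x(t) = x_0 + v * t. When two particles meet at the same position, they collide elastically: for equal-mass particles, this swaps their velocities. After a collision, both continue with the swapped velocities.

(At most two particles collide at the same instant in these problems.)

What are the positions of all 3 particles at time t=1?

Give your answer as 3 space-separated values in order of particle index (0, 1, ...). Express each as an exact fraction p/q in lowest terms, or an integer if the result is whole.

Answer: 1 16 20

Derivation:
Collision at t=1/3: particles 1 and 2 swap velocities; positions: p0=5/3 p1=52/3 p2=52/3; velocities now: v0=-1 v1=-2 v2=4
Advance to t=1 (no further collisions before then); velocities: v0=-1 v1=-2 v2=4; positions = 1 16 20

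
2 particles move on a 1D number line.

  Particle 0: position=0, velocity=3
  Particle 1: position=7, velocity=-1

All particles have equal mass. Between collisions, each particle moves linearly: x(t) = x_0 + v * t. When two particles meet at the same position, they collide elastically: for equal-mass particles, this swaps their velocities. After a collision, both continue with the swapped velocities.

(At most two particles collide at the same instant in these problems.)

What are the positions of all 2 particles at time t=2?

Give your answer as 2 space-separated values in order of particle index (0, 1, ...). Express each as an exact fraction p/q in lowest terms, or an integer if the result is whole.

Collision at t=7/4: particles 0 and 1 swap velocities; positions: p0=21/4 p1=21/4; velocities now: v0=-1 v1=3
Advance to t=2 (no further collisions before then); velocities: v0=-1 v1=3; positions = 5 6

Answer: 5 6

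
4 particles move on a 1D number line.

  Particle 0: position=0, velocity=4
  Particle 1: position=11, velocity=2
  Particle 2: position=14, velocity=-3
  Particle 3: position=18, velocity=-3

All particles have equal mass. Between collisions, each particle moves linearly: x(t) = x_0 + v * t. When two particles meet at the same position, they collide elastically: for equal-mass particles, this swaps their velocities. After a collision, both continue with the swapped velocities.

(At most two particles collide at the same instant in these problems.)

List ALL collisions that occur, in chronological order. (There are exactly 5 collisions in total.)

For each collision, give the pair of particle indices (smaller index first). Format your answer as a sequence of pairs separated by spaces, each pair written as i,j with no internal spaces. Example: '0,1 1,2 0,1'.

Answer: 1,2 2,3 0,1 1,2 2,3

Derivation:
Collision at t=3/5: particles 1 and 2 swap velocities; positions: p0=12/5 p1=61/5 p2=61/5 p3=81/5; velocities now: v0=4 v1=-3 v2=2 v3=-3
Collision at t=7/5: particles 2 and 3 swap velocities; positions: p0=28/5 p1=49/5 p2=69/5 p3=69/5; velocities now: v0=4 v1=-3 v2=-3 v3=2
Collision at t=2: particles 0 and 1 swap velocities; positions: p0=8 p1=8 p2=12 p3=15; velocities now: v0=-3 v1=4 v2=-3 v3=2
Collision at t=18/7: particles 1 and 2 swap velocities; positions: p0=44/7 p1=72/7 p2=72/7 p3=113/7; velocities now: v0=-3 v1=-3 v2=4 v3=2
Collision at t=11/2: particles 2 and 3 swap velocities; positions: p0=-5/2 p1=3/2 p2=22 p3=22; velocities now: v0=-3 v1=-3 v2=2 v3=4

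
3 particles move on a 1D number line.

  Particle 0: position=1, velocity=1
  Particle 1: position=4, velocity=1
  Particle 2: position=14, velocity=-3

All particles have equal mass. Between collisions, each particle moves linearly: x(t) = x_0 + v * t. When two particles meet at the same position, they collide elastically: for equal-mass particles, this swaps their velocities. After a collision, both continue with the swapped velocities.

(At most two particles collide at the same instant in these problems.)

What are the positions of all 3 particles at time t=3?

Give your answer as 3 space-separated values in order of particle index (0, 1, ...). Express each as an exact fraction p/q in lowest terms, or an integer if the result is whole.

Collision at t=5/2: particles 1 and 2 swap velocities; positions: p0=7/2 p1=13/2 p2=13/2; velocities now: v0=1 v1=-3 v2=1
Advance to t=3 (no further collisions before then); velocities: v0=1 v1=-3 v2=1; positions = 4 5 7

Answer: 4 5 7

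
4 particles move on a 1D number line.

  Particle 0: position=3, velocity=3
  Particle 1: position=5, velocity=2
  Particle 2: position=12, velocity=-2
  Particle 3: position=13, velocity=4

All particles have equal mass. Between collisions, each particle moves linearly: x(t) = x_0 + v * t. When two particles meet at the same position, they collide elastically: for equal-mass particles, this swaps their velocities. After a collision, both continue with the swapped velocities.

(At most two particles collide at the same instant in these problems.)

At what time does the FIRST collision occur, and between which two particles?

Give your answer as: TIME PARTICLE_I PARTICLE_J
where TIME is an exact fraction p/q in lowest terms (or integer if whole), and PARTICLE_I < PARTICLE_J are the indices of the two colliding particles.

Answer: 7/4 1 2

Derivation:
Pair (0,1): pos 3,5 vel 3,2 -> gap=2, closing at 1/unit, collide at t=2
Pair (1,2): pos 5,12 vel 2,-2 -> gap=7, closing at 4/unit, collide at t=7/4
Pair (2,3): pos 12,13 vel -2,4 -> not approaching (rel speed -6 <= 0)
Earliest collision: t=7/4 between 1 and 2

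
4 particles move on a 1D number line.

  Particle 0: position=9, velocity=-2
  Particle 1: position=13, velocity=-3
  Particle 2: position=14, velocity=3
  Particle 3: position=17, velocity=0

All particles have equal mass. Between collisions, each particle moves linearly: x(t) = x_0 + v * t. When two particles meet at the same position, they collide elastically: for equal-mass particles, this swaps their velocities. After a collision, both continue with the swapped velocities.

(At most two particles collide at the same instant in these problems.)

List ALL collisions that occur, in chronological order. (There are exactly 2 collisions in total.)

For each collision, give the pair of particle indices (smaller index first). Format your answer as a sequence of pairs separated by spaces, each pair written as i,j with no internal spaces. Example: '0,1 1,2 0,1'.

Collision at t=1: particles 2 and 3 swap velocities; positions: p0=7 p1=10 p2=17 p3=17; velocities now: v0=-2 v1=-3 v2=0 v3=3
Collision at t=4: particles 0 and 1 swap velocities; positions: p0=1 p1=1 p2=17 p3=26; velocities now: v0=-3 v1=-2 v2=0 v3=3

Answer: 2,3 0,1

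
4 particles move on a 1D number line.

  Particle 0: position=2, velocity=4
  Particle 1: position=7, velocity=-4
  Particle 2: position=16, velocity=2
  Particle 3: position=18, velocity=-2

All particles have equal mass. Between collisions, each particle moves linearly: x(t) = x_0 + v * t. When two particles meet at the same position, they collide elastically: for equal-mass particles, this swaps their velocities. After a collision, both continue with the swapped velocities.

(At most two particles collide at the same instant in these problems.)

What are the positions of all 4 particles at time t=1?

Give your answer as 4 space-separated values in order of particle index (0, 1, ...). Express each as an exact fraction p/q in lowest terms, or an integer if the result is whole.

Answer: 3 6 16 18

Derivation:
Collision at t=1/2: particles 2 and 3 swap velocities; positions: p0=4 p1=5 p2=17 p3=17; velocities now: v0=4 v1=-4 v2=-2 v3=2
Collision at t=5/8: particles 0 and 1 swap velocities; positions: p0=9/2 p1=9/2 p2=67/4 p3=69/4; velocities now: v0=-4 v1=4 v2=-2 v3=2
Advance to t=1 (no further collisions before then); velocities: v0=-4 v1=4 v2=-2 v3=2; positions = 3 6 16 18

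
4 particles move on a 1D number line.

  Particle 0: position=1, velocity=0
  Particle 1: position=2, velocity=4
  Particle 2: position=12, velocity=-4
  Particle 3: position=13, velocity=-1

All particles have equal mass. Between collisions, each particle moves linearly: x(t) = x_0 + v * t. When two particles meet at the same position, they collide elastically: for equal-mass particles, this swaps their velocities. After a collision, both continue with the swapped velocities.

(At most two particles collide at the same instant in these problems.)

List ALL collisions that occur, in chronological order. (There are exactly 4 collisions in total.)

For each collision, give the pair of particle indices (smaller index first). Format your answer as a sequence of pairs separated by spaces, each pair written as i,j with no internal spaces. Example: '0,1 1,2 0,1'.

Answer: 1,2 2,3 0,1 1,2

Derivation:
Collision at t=5/4: particles 1 and 2 swap velocities; positions: p0=1 p1=7 p2=7 p3=47/4; velocities now: v0=0 v1=-4 v2=4 v3=-1
Collision at t=11/5: particles 2 and 3 swap velocities; positions: p0=1 p1=16/5 p2=54/5 p3=54/5; velocities now: v0=0 v1=-4 v2=-1 v3=4
Collision at t=11/4: particles 0 and 1 swap velocities; positions: p0=1 p1=1 p2=41/4 p3=13; velocities now: v0=-4 v1=0 v2=-1 v3=4
Collision at t=12: particles 1 and 2 swap velocities; positions: p0=-36 p1=1 p2=1 p3=50; velocities now: v0=-4 v1=-1 v2=0 v3=4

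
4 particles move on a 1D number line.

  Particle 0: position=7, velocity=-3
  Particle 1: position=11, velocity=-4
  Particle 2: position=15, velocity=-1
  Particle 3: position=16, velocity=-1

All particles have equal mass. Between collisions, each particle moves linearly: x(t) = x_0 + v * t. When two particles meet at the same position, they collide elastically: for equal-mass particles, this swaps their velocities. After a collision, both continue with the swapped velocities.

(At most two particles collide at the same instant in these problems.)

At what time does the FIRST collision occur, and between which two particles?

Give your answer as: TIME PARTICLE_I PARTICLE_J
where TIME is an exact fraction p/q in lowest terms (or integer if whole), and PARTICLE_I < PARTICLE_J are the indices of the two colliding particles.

Pair (0,1): pos 7,11 vel -3,-4 -> gap=4, closing at 1/unit, collide at t=4
Pair (1,2): pos 11,15 vel -4,-1 -> not approaching (rel speed -3 <= 0)
Pair (2,3): pos 15,16 vel -1,-1 -> not approaching (rel speed 0 <= 0)
Earliest collision: t=4 between 0 and 1

Answer: 4 0 1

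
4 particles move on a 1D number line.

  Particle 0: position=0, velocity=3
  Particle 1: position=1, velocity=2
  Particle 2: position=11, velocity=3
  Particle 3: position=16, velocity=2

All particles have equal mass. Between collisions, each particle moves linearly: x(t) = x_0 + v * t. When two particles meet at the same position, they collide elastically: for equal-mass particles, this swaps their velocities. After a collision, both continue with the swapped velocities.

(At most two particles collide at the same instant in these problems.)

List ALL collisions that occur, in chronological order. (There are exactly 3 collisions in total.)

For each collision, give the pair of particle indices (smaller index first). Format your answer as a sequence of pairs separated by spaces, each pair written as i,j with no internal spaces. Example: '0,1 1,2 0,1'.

Collision at t=1: particles 0 and 1 swap velocities; positions: p0=3 p1=3 p2=14 p3=18; velocities now: v0=2 v1=3 v2=3 v3=2
Collision at t=5: particles 2 and 3 swap velocities; positions: p0=11 p1=15 p2=26 p3=26; velocities now: v0=2 v1=3 v2=2 v3=3
Collision at t=16: particles 1 and 2 swap velocities; positions: p0=33 p1=48 p2=48 p3=59; velocities now: v0=2 v1=2 v2=3 v3=3

Answer: 0,1 2,3 1,2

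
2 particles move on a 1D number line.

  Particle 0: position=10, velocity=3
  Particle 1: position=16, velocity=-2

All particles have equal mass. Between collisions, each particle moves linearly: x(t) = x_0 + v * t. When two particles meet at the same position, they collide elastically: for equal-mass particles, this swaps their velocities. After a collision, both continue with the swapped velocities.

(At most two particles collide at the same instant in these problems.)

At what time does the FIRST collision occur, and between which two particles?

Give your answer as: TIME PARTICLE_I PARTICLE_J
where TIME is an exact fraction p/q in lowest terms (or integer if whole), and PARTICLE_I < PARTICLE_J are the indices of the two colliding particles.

Pair (0,1): pos 10,16 vel 3,-2 -> gap=6, closing at 5/unit, collide at t=6/5
Earliest collision: t=6/5 between 0 and 1

Answer: 6/5 0 1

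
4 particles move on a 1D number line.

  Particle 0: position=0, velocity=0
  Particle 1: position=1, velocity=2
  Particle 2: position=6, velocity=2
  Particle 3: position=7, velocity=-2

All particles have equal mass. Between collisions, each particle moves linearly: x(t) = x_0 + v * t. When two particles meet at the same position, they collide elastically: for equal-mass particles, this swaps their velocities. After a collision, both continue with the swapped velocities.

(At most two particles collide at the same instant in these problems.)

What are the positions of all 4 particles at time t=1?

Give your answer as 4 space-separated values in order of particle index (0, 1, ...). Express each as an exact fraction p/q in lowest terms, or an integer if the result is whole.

Answer: 0 3 5 8

Derivation:
Collision at t=1/4: particles 2 and 3 swap velocities; positions: p0=0 p1=3/2 p2=13/2 p3=13/2; velocities now: v0=0 v1=2 v2=-2 v3=2
Advance to t=1 (no further collisions before then); velocities: v0=0 v1=2 v2=-2 v3=2; positions = 0 3 5 8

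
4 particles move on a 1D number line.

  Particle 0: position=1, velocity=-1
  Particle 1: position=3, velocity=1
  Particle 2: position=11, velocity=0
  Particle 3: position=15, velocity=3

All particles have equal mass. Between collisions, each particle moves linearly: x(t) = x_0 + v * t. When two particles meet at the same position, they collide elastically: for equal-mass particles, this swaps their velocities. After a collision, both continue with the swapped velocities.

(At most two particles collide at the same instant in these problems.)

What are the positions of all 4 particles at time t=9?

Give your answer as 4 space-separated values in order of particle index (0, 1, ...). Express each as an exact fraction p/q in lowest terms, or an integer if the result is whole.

Collision at t=8: particles 1 and 2 swap velocities; positions: p0=-7 p1=11 p2=11 p3=39; velocities now: v0=-1 v1=0 v2=1 v3=3
Advance to t=9 (no further collisions before then); velocities: v0=-1 v1=0 v2=1 v3=3; positions = -8 11 12 42

Answer: -8 11 12 42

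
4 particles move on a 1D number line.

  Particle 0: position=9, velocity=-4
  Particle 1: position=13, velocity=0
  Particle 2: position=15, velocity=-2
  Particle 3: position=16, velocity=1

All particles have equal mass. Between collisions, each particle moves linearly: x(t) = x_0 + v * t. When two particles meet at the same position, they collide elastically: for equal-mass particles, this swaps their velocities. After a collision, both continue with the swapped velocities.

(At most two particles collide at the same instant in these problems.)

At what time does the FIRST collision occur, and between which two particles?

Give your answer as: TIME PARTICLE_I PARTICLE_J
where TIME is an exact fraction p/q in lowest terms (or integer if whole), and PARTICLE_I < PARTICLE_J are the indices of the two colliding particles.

Pair (0,1): pos 9,13 vel -4,0 -> not approaching (rel speed -4 <= 0)
Pair (1,2): pos 13,15 vel 0,-2 -> gap=2, closing at 2/unit, collide at t=1
Pair (2,3): pos 15,16 vel -2,1 -> not approaching (rel speed -3 <= 0)
Earliest collision: t=1 between 1 and 2

Answer: 1 1 2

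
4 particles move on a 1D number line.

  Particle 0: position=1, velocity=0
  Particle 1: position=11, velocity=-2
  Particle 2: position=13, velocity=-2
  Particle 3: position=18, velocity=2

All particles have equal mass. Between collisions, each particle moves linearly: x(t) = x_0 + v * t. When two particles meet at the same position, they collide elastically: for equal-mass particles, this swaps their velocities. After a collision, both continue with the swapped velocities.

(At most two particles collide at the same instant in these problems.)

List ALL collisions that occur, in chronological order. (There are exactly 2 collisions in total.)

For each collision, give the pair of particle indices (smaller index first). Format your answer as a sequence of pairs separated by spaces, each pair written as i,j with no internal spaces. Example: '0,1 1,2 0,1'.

Answer: 0,1 1,2

Derivation:
Collision at t=5: particles 0 and 1 swap velocities; positions: p0=1 p1=1 p2=3 p3=28; velocities now: v0=-2 v1=0 v2=-2 v3=2
Collision at t=6: particles 1 and 2 swap velocities; positions: p0=-1 p1=1 p2=1 p3=30; velocities now: v0=-2 v1=-2 v2=0 v3=2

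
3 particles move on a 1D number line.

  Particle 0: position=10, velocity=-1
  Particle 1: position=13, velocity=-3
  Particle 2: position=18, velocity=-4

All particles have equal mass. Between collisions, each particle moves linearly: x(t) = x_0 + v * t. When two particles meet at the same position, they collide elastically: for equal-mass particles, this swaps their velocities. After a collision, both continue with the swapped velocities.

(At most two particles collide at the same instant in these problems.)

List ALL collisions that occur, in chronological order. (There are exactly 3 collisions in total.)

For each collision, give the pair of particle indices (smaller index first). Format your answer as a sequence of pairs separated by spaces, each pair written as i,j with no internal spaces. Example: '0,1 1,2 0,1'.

Answer: 0,1 1,2 0,1

Derivation:
Collision at t=3/2: particles 0 and 1 swap velocities; positions: p0=17/2 p1=17/2 p2=12; velocities now: v0=-3 v1=-1 v2=-4
Collision at t=8/3: particles 1 and 2 swap velocities; positions: p0=5 p1=22/3 p2=22/3; velocities now: v0=-3 v1=-4 v2=-1
Collision at t=5: particles 0 and 1 swap velocities; positions: p0=-2 p1=-2 p2=5; velocities now: v0=-4 v1=-3 v2=-1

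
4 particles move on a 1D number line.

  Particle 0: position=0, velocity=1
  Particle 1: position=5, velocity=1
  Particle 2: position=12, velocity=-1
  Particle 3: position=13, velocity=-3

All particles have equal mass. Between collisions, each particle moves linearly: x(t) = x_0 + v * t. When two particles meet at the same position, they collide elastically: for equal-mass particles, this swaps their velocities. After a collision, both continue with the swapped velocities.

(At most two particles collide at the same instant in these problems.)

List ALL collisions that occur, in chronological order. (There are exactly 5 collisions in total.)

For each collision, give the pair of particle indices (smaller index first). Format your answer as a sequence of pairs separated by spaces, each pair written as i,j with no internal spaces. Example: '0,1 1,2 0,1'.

Collision at t=1/2: particles 2 and 3 swap velocities; positions: p0=1/2 p1=11/2 p2=23/2 p3=23/2; velocities now: v0=1 v1=1 v2=-3 v3=-1
Collision at t=2: particles 1 and 2 swap velocities; positions: p0=2 p1=7 p2=7 p3=10; velocities now: v0=1 v1=-3 v2=1 v3=-1
Collision at t=13/4: particles 0 and 1 swap velocities; positions: p0=13/4 p1=13/4 p2=33/4 p3=35/4; velocities now: v0=-3 v1=1 v2=1 v3=-1
Collision at t=7/2: particles 2 and 3 swap velocities; positions: p0=5/2 p1=7/2 p2=17/2 p3=17/2; velocities now: v0=-3 v1=1 v2=-1 v3=1
Collision at t=6: particles 1 and 2 swap velocities; positions: p0=-5 p1=6 p2=6 p3=11; velocities now: v0=-3 v1=-1 v2=1 v3=1

Answer: 2,3 1,2 0,1 2,3 1,2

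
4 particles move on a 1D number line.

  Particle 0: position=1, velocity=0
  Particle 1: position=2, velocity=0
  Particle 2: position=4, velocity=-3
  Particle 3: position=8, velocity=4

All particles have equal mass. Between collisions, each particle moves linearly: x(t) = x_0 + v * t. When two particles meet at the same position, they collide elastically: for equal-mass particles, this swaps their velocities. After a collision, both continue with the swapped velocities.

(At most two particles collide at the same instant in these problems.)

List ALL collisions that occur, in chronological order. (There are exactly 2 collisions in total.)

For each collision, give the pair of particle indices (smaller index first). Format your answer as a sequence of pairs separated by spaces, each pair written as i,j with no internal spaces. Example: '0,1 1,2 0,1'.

Collision at t=2/3: particles 1 and 2 swap velocities; positions: p0=1 p1=2 p2=2 p3=32/3; velocities now: v0=0 v1=-3 v2=0 v3=4
Collision at t=1: particles 0 and 1 swap velocities; positions: p0=1 p1=1 p2=2 p3=12; velocities now: v0=-3 v1=0 v2=0 v3=4

Answer: 1,2 0,1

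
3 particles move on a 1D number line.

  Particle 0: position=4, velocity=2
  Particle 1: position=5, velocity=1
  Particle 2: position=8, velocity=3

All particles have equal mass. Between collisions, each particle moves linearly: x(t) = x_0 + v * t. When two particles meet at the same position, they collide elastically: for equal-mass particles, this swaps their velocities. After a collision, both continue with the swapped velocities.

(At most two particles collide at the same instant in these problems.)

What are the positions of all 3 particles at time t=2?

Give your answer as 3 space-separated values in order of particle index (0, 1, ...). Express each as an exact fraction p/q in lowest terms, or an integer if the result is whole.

Answer: 7 8 14

Derivation:
Collision at t=1: particles 0 and 1 swap velocities; positions: p0=6 p1=6 p2=11; velocities now: v0=1 v1=2 v2=3
Advance to t=2 (no further collisions before then); velocities: v0=1 v1=2 v2=3; positions = 7 8 14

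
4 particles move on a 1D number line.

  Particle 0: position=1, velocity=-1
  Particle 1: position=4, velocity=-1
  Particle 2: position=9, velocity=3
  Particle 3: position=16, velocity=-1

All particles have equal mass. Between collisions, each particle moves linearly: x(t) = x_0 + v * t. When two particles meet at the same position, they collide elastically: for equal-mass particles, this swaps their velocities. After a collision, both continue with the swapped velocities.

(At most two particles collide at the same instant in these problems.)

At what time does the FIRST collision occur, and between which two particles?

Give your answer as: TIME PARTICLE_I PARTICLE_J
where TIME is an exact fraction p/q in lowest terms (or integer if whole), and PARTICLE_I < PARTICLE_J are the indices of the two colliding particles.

Pair (0,1): pos 1,4 vel -1,-1 -> not approaching (rel speed 0 <= 0)
Pair (1,2): pos 4,9 vel -1,3 -> not approaching (rel speed -4 <= 0)
Pair (2,3): pos 9,16 vel 3,-1 -> gap=7, closing at 4/unit, collide at t=7/4
Earliest collision: t=7/4 between 2 and 3

Answer: 7/4 2 3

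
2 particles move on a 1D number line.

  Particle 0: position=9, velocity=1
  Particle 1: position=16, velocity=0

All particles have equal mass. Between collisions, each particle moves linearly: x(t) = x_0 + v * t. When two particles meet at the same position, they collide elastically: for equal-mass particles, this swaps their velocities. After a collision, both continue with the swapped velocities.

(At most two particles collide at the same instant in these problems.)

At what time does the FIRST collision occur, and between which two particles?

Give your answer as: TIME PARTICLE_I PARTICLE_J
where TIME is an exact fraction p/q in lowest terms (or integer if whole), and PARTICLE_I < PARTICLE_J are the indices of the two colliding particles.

Answer: 7 0 1

Derivation:
Pair (0,1): pos 9,16 vel 1,0 -> gap=7, closing at 1/unit, collide at t=7
Earliest collision: t=7 between 0 and 1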